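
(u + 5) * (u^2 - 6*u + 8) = u^3 - u^2 - 22*u + 40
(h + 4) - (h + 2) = 2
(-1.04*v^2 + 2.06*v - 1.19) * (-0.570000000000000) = 0.5928*v^2 - 1.1742*v + 0.6783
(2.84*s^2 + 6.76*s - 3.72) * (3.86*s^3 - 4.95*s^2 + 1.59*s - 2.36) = 10.9624*s^5 + 12.0356*s^4 - 43.3056*s^3 + 22.46*s^2 - 21.8684*s + 8.7792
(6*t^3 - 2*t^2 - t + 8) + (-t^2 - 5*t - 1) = 6*t^3 - 3*t^2 - 6*t + 7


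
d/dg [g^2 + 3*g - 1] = 2*g + 3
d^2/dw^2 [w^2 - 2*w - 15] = 2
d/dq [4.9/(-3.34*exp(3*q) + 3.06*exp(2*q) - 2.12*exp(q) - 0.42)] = (49.098*exp(2*q) - 29.988*exp(q) + 10.388)*exp(q)/(3.34*exp(3*q) - 3.06*exp(2*q) + 2.12*exp(q) + 0.42)^2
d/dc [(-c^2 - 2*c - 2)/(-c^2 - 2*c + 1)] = -(6*c + 6)/(c^2 + 2*c - 1)^2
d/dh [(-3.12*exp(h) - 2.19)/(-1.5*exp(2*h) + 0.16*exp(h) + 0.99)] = (-(3.0*exp(h) - 0.16)*(3.12*exp(h) + 2.19) + 4.68*exp(2*h) - 0.4992*exp(h) - 3.0888)*exp(h)/(-1.5*exp(2*h) + 0.16*exp(h) + 0.99)^2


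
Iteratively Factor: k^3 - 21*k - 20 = (k + 1)*(k^2 - k - 20) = (k + 1)*(k + 4)*(k - 5)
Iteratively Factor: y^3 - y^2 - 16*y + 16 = (y - 1)*(y^2 - 16) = (y - 1)*(y + 4)*(y - 4)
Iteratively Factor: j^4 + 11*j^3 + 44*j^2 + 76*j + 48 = (j + 3)*(j^3 + 8*j^2 + 20*j + 16) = (j + 2)*(j + 3)*(j^2 + 6*j + 8) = (j + 2)^2*(j + 3)*(j + 4)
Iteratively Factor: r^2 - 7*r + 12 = (r - 4)*(r - 3)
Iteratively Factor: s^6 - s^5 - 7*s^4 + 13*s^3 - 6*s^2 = (s - 1)*(s^5 - 7*s^3 + 6*s^2) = (s - 1)*(s + 3)*(s^4 - 3*s^3 + 2*s^2) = (s - 2)*(s - 1)*(s + 3)*(s^3 - s^2) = (s - 2)*(s - 1)^2*(s + 3)*(s^2) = s*(s - 2)*(s - 1)^2*(s + 3)*(s)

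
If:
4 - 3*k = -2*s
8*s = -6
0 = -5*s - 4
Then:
No Solution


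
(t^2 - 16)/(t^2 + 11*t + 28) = (t - 4)/(t + 7)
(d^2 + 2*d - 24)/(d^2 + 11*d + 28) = (d^2 + 2*d - 24)/(d^2 + 11*d + 28)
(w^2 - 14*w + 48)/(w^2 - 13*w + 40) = (w - 6)/(w - 5)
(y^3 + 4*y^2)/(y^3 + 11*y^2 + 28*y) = y/(y + 7)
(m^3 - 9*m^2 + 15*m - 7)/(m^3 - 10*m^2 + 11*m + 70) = (m^2 - 2*m + 1)/(m^2 - 3*m - 10)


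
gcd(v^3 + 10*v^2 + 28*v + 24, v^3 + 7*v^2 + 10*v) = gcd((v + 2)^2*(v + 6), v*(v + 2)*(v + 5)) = v + 2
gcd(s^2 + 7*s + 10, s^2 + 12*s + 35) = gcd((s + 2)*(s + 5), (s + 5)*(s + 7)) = s + 5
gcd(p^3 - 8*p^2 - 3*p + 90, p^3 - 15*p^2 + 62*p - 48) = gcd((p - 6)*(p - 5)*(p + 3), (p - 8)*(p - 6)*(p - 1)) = p - 6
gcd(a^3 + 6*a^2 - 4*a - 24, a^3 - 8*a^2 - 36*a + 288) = a + 6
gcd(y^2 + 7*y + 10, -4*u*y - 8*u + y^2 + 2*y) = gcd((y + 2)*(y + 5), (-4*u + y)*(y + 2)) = y + 2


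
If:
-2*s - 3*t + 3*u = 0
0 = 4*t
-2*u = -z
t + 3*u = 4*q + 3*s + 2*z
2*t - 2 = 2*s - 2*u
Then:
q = 11/4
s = -3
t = 0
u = -2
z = -4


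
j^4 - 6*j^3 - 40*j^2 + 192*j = j*(j - 8)*(j - 4)*(j + 6)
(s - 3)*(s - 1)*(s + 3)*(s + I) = s^4 - s^3 + I*s^3 - 9*s^2 - I*s^2 + 9*s - 9*I*s + 9*I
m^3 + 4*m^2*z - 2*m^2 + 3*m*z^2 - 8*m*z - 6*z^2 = (m - 2)*(m + z)*(m + 3*z)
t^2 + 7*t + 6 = (t + 1)*(t + 6)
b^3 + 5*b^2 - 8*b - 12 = (b - 2)*(b + 1)*(b + 6)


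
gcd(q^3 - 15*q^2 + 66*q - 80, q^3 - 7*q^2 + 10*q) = q^2 - 7*q + 10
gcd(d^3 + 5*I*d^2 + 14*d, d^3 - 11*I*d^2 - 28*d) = d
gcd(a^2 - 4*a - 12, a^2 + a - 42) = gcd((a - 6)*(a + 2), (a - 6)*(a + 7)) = a - 6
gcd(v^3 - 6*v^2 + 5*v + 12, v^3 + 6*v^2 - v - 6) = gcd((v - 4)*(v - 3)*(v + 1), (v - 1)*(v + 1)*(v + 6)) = v + 1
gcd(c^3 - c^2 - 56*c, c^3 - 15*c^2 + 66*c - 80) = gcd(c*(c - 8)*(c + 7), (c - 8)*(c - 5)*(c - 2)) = c - 8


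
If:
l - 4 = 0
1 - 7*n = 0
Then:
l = 4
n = 1/7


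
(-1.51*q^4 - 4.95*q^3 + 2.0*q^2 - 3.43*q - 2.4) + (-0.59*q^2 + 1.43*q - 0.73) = -1.51*q^4 - 4.95*q^3 + 1.41*q^2 - 2.0*q - 3.13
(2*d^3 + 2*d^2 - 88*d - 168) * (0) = 0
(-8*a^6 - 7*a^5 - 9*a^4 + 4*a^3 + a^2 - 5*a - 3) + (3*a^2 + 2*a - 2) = -8*a^6 - 7*a^5 - 9*a^4 + 4*a^3 + 4*a^2 - 3*a - 5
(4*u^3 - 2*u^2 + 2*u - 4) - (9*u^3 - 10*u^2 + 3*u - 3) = -5*u^3 + 8*u^2 - u - 1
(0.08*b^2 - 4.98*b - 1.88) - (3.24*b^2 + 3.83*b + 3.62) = -3.16*b^2 - 8.81*b - 5.5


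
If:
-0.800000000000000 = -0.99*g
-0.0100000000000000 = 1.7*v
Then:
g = 0.81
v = -0.01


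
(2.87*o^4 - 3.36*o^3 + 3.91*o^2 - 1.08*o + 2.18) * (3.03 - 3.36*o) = -9.6432*o^5 + 19.9857*o^4 - 23.3184*o^3 + 15.4761*o^2 - 10.5972*o + 6.6054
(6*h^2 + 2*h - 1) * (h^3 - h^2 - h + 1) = 6*h^5 - 4*h^4 - 9*h^3 + 5*h^2 + 3*h - 1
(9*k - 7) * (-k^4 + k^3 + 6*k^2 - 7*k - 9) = -9*k^5 + 16*k^4 + 47*k^3 - 105*k^2 - 32*k + 63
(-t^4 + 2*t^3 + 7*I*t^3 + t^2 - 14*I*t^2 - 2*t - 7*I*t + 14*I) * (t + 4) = -t^5 - 2*t^4 + 7*I*t^4 + 9*t^3 + 14*I*t^3 + 2*t^2 - 63*I*t^2 - 8*t - 14*I*t + 56*I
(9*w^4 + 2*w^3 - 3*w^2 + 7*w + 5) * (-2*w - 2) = -18*w^5 - 22*w^4 + 2*w^3 - 8*w^2 - 24*w - 10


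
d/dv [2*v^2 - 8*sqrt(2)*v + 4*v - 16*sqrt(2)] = 4*v - 8*sqrt(2) + 4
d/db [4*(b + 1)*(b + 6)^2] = 4*(b + 6)*(3*b + 8)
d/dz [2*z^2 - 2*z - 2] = 4*z - 2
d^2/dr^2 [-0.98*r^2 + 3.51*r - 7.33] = -1.96000000000000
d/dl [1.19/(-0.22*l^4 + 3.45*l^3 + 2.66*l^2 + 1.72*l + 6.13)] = (1.0472*l^3 - 12.3165*l^2 - 6.3308*l - 2.0468)/(-0.22*l^4 + 3.45*l^3 + 2.66*l^2 + 1.72*l + 6.13)^2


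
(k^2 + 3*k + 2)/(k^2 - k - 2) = (k + 2)/(k - 2)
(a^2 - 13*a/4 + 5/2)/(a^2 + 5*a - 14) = (a - 5/4)/(a + 7)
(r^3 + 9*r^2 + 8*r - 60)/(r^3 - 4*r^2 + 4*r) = (r^2 + 11*r + 30)/(r*(r - 2))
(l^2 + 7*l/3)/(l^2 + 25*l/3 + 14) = l/(l + 6)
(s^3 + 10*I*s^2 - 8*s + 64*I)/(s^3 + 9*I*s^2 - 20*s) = (s^2 + 6*I*s + 16)/(s*(s + 5*I))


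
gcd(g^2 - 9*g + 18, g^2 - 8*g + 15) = g - 3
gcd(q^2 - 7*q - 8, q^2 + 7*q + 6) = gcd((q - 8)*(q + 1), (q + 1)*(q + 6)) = q + 1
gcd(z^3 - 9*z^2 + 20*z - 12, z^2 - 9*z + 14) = z - 2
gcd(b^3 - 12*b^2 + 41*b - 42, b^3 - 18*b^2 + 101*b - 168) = b^2 - 10*b + 21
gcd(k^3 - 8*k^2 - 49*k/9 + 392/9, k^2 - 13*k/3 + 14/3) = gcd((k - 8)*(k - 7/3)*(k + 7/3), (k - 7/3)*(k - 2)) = k - 7/3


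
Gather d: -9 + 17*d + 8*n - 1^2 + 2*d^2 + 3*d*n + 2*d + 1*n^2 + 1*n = 2*d^2 + d*(3*n + 19) + n^2 + 9*n - 10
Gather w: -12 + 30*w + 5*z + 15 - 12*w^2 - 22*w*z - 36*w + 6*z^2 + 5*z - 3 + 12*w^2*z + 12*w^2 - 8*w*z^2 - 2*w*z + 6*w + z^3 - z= 12*w^2*z + w*(-8*z^2 - 24*z) + z^3 + 6*z^2 + 9*z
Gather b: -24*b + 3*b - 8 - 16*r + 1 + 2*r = -21*b - 14*r - 7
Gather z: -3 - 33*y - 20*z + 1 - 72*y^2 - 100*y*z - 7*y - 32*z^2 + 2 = -72*y^2 - 40*y - 32*z^2 + z*(-100*y - 20)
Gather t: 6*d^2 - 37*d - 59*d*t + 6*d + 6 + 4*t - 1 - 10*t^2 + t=6*d^2 - 31*d - 10*t^2 + t*(5 - 59*d) + 5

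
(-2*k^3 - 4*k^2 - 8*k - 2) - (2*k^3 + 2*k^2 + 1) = -4*k^3 - 6*k^2 - 8*k - 3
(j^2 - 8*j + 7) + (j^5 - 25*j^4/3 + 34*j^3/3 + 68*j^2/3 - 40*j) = j^5 - 25*j^4/3 + 34*j^3/3 + 71*j^2/3 - 48*j + 7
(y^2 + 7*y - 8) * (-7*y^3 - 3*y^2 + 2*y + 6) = -7*y^5 - 52*y^4 + 37*y^3 + 44*y^2 + 26*y - 48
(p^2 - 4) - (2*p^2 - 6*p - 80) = -p^2 + 6*p + 76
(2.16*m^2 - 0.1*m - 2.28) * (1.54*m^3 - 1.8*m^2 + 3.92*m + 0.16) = 3.3264*m^5 - 4.042*m^4 + 5.136*m^3 + 4.0576*m^2 - 8.9536*m - 0.3648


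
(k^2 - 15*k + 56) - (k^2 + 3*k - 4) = 60 - 18*k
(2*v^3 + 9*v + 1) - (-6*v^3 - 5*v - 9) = 8*v^3 + 14*v + 10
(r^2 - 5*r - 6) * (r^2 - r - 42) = r^4 - 6*r^3 - 43*r^2 + 216*r + 252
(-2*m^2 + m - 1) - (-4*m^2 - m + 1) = 2*m^2 + 2*m - 2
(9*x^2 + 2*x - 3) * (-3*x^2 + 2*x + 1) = -27*x^4 + 12*x^3 + 22*x^2 - 4*x - 3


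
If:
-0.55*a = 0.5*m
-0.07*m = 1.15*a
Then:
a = 0.00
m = 0.00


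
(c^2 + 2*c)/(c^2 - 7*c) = (c + 2)/(c - 7)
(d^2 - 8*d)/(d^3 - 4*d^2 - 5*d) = (8 - d)/(-d^2 + 4*d + 5)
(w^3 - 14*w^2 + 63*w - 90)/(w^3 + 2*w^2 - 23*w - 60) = (w^2 - 9*w + 18)/(w^2 + 7*w + 12)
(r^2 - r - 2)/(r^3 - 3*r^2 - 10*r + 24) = (r + 1)/(r^2 - r - 12)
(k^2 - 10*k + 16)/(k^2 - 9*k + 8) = (k - 2)/(k - 1)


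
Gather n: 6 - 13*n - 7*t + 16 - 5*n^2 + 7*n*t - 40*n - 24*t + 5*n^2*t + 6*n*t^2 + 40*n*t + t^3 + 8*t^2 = n^2*(5*t - 5) + n*(6*t^2 + 47*t - 53) + t^3 + 8*t^2 - 31*t + 22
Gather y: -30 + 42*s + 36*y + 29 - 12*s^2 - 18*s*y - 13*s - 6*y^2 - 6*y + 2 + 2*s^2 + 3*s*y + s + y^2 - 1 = -10*s^2 + 30*s - 5*y^2 + y*(30 - 15*s)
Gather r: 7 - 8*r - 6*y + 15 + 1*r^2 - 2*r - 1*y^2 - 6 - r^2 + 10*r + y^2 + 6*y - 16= 0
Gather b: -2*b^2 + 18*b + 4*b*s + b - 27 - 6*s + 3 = -2*b^2 + b*(4*s + 19) - 6*s - 24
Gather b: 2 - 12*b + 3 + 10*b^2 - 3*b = 10*b^2 - 15*b + 5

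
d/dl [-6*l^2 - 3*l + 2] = -12*l - 3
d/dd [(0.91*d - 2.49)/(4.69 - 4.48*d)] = (32.301437 - 30.855104*d)/(4.48*d - 4.69)^3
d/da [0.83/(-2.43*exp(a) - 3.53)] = 2.0169*exp(a)/(2.43*exp(a) + 3.53)^2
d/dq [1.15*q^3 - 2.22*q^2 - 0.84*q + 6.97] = 3.45*q^2 - 4.44*q - 0.84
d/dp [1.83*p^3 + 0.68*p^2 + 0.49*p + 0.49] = 5.49*p^2 + 1.36*p + 0.49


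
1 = 1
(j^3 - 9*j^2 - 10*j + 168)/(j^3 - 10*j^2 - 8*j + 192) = (j - 7)/(j - 8)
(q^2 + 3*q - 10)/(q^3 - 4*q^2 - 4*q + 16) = (q + 5)/(q^2 - 2*q - 8)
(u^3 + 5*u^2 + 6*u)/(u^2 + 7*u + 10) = u*(u + 3)/(u + 5)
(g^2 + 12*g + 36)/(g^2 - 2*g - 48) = (g + 6)/(g - 8)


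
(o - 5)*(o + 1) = o^2 - 4*o - 5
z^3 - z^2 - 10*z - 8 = (z - 4)*(z + 1)*(z + 2)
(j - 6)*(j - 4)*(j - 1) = j^3 - 11*j^2 + 34*j - 24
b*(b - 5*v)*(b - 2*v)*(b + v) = b^4 - 6*b^3*v + 3*b^2*v^2 + 10*b*v^3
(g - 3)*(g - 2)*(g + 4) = g^3 - g^2 - 14*g + 24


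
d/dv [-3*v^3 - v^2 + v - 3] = -9*v^2 - 2*v + 1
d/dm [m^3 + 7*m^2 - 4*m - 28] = 3*m^2 + 14*m - 4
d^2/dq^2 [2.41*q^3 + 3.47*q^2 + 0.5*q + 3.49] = 14.46*q + 6.94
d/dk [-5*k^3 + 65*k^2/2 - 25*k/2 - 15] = -15*k^2 + 65*k - 25/2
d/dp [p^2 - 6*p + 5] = 2*p - 6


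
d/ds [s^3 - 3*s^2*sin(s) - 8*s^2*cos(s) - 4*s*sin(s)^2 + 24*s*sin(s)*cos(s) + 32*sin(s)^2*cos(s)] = 8*s^2*sin(s) - 3*s^2*cos(s) + 3*s^2 - 6*s*sin(s) - 4*s*sin(2*s) - 16*s*cos(s) + 24*s*cos(2*s) - 8*sin(s) + 12*sin(2*s) + 24*sin(3*s) + 2*cos(2*s) - 2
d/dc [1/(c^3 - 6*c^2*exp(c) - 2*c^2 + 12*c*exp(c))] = (6*c^2*exp(c) - 3*c^2 + 4*c - 12*exp(c))/(c^2*(c^2 - 6*c*exp(c) - 2*c + 12*exp(c))^2)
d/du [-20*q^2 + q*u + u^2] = q + 2*u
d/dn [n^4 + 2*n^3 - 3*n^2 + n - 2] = 4*n^3 + 6*n^2 - 6*n + 1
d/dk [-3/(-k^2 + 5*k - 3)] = 3*(5 - 2*k)/(k^2 - 5*k + 3)^2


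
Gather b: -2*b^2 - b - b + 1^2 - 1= -2*b^2 - 2*b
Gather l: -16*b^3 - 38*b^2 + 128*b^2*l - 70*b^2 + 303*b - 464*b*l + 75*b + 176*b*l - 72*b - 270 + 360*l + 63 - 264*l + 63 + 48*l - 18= -16*b^3 - 108*b^2 + 306*b + l*(128*b^2 - 288*b + 144) - 162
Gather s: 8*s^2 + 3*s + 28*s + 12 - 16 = 8*s^2 + 31*s - 4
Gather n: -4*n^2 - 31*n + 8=-4*n^2 - 31*n + 8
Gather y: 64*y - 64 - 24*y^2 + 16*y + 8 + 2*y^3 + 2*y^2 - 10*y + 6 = 2*y^3 - 22*y^2 + 70*y - 50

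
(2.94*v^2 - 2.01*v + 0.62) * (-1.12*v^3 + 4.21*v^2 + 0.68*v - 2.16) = -3.2928*v^5 + 14.6286*v^4 - 7.1573*v^3 - 5.107*v^2 + 4.7632*v - 1.3392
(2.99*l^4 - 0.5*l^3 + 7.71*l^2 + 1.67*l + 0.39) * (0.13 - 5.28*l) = -15.7872*l^5 + 3.0287*l^4 - 40.7738*l^3 - 7.8153*l^2 - 1.8421*l + 0.0507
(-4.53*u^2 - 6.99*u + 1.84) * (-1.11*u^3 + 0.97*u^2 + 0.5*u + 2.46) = 5.0283*u^5 + 3.3648*u^4 - 11.0877*u^3 - 12.854*u^2 - 16.2754*u + 4.5264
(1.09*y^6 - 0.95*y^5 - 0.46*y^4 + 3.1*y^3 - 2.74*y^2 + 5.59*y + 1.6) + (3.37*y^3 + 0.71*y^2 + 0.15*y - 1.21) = 1.09*y^6 - 0.95*y^5 - 0.46*y^4 + 6.47*y^3 - 2.03*y^2 + 5.74*y + 0.39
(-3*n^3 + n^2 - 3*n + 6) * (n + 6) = -3*n^4 - 17*n^3 + 3*n^2 - 12*n + 36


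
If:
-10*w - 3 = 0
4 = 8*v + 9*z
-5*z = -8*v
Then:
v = 5/28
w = -3/10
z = 2/7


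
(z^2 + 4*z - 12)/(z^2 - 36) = (z - 2)/(z - 6)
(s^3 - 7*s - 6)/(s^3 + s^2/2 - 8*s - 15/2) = 2*(s + 2)/(2*s + 5)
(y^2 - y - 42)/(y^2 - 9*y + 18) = (y^2 - y - 42)/(y^2 - 9*y + 18)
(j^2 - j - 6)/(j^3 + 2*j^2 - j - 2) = (j - 3)/(j^2 - 1)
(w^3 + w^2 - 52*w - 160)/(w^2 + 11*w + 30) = (w^2 - 4*w - 32)/(w + 6)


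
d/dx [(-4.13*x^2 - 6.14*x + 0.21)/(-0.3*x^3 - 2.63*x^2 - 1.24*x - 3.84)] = (-1.239*x^4 - 3.684*x^3 - 10.838*x^2 + 32.823*x + 23.838)/(0.09*x^6 + 1.578*x^5 + 7.6609*x^4 + 8.8264*x^3 + 21.736*x^2 + 9.5232*x + 14.7456)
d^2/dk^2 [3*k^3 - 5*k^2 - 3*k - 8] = 18*k - 10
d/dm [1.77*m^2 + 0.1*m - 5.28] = 3.54*m + 0.1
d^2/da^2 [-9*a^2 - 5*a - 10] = -18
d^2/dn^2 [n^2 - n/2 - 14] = 2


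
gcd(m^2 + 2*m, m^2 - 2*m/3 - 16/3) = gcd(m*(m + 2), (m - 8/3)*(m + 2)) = m + 2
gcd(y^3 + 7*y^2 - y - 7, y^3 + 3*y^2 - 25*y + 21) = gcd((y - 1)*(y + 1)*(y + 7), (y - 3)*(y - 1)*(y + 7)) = y^2 + 6*y - 7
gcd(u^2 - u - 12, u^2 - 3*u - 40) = 1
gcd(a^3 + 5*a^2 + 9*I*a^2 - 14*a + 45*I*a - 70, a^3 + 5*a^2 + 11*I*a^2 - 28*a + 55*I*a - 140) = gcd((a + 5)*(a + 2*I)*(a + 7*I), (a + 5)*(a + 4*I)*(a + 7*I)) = a^2 + a*(5 + 7*I) + 35*I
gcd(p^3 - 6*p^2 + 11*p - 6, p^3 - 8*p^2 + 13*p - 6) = p - 1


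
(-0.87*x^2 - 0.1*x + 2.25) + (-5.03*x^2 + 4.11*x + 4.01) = -5.9*x^2 + 4.01*x + 6.26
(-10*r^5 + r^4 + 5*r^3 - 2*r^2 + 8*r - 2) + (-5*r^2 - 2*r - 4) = -10*r^5 + r^4 + 5*r^3 - 7*r^2 + 6*r - 6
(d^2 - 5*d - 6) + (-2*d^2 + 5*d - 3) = -d^2 - 9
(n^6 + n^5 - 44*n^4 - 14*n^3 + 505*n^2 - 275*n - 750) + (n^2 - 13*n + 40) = n^6 + n^5 - 44*n^4 - 14*n^3 + 506*n^2 - 288*n - 710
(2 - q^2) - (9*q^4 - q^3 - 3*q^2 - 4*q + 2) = -9*q^4 + q^3 + 2*q^2 + 4*q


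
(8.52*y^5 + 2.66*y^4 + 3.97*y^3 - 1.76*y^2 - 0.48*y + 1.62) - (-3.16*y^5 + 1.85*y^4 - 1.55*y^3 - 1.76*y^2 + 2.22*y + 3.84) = 11.68*y^5 + 0.81*y^4 + 5.52*y^3 - 2.7*y - 2.22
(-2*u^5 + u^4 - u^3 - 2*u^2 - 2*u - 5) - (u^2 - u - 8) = -2*u^5 + u^4 - u^3 - 3*u^2 - u + 3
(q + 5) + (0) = q + 5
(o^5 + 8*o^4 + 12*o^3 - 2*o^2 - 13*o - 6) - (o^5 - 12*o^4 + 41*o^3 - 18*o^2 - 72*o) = 20*o^4 - 29*o^3 + 16*o^2 + 59*o - 6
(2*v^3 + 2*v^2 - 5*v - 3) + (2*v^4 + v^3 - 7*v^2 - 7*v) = 2*v^4 + 3*v^3 - 5*v^2 - 12*v - 3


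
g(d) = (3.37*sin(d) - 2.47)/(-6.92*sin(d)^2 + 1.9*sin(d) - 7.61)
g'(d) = (13.84*sin(d)*cos(d) - 1.9*cos(d))*(3.37*sin(d) - 2.47)/(-6.92*sin(d)^2 + 1.9*sin(d) - 7.61)^2 + 3.37*cos(d)/(-6.92*sin(d)^2 + 1.9*sin(d) - 7.61)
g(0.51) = 0.10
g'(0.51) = -0.40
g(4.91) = 0.36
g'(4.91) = 0.03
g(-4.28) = -0.05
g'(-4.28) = 0.10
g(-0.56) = 0.40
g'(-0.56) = 0.03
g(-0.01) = 0.33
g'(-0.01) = -0.35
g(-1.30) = 0.36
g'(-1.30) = 0.04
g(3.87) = 0.39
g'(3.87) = -0.06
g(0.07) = 0.30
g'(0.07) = -0.41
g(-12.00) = 0.08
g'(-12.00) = -0.37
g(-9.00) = 0.40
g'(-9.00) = 0.03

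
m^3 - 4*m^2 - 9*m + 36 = (m - 4)*(m - 3)*(m + 3)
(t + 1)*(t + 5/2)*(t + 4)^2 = t^4 + 23*t^3/2 + 93*t^2/2 + 76*t + 40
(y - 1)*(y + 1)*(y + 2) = y^3 + 2*y^2 - y - 2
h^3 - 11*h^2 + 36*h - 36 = (h - 6)*(h - 3)*(h - 2)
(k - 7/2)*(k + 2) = k^2 - 3*k/2 - 7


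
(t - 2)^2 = t^2 - 4*t + 4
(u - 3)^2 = u^2 - 6*u + 9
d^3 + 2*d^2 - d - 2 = (d - 1)*(d + 1)*(d + 2)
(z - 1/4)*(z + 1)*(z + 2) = z^3 + 11*z^2/4 + 5*z/4 - 1/2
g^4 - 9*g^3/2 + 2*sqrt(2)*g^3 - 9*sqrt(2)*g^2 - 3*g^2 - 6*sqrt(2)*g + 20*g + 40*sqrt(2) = (g - 4)*(g - 5/2)*(g + 2)*(g + 2*sqrt(2))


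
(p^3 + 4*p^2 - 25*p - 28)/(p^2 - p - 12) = (p^2 + 8*p + 7)/(p + 3)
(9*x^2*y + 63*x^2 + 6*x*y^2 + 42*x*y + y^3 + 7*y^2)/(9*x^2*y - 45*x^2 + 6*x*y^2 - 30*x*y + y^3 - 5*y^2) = (y + 7)/(y - 5)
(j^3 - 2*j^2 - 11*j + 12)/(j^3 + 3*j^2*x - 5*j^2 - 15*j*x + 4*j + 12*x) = (j + 3)/(j + 3*x)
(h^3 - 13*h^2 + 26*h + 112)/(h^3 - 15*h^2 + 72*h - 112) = (h^2 - 6*h - 16)/(h^2 - 8*h + 16)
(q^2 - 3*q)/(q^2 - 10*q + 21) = q/(q - 7)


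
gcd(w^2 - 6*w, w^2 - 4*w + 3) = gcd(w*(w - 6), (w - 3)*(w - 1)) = 1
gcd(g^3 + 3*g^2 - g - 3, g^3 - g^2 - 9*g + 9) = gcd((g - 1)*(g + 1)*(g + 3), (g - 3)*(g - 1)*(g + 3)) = g^2 + 2*g - 3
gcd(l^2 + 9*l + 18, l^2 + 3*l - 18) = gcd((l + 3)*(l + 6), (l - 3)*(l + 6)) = l + 6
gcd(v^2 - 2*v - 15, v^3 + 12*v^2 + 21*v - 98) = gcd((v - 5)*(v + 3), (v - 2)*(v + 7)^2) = 1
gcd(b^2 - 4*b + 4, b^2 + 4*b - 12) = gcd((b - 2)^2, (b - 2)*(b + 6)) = b - 2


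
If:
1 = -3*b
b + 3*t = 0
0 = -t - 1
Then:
No Solution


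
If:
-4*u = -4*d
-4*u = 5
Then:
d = -5/4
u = -5/4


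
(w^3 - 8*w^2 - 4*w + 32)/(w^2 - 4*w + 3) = (w^3 - 8*w^2 - 4*w + 32)/(w^2 - 4*w + 3)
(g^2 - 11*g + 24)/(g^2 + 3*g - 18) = (g - 8)/(g + 6)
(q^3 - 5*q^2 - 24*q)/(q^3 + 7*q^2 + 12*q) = (q - 8)/(q + 4)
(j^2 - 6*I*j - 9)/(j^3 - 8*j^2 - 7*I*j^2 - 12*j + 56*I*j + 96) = (j - 3*I)/(j^2 - 4*j*(2 + I) + 32*I)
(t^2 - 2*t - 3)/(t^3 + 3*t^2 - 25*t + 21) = (t + 1)/(t^2 + 6*t - 7)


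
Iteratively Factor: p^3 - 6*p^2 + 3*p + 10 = (p - 2)*(p^2 - 4*p - 5) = (p - 5)*(p - 2)*(p + 1)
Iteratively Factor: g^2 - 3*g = (g - 3)*(g)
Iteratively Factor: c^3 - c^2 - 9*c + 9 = (c - 1)*(c^2 - 9) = (c - 1)*(c + 3)*(c - 3)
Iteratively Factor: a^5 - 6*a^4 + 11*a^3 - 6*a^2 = (a)*(a^4 - 6*a^3 + 11*a^2 - 6*a) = a*(a - 3)*(a^3 - 3*a^2 + 2*a) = a^2*(a - 3)*(a^2 - 3*a + 2) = a^2*(a - 3)*(a - 1)*(a - 2)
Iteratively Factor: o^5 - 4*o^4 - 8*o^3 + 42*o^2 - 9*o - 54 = (o + 3)*(o^4 - 7*o^3 + 13*o^2 + 3*o - 18) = (o + 1)*(o + 3)*(o^3 - 8*o^2 + 21*o - 18) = (o - 3)*(o + 1)*(o + 3)*(o^2 - 5*o + 6) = (o - 3)^2*(o + 1)*(o + 3)*(o - 2)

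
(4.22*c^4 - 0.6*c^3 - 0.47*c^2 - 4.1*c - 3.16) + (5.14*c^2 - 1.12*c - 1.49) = 4.22*c^4 - 0.6*c^3 + 4.67*c^2 - 5.22*c - 4.65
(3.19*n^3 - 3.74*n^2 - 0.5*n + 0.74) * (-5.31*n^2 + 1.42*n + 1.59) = -16.9389*n^5 + 24.3892*n^4 + 2.4163*n^3 - 10.586*n^2 + 0.2558*n + 1.1766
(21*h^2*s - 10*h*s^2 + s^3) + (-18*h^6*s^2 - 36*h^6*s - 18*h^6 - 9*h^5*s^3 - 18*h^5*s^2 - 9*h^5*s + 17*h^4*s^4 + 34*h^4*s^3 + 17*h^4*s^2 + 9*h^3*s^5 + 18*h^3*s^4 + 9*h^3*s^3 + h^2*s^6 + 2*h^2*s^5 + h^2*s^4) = -18*h^6*s^2 - 36*h^6*s - 18*h^6 - 9*h^5*s^3 - 18*h^5*s^2 - 9*h^5*s + 17*h^4*s^4 + 34*h^4*s^3 + 17*h^4*s^2 + 9*h^3*s^5 + 18*h^3*s^4 + 9*h^3*s^3 + h^2*s^6 + 2*h^2*s^5 + h^2*s^4 + 21*h^2*s - 10*h*s^2 + s^3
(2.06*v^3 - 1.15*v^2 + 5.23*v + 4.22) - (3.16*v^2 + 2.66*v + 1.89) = 2.06*v^3 - 4.31*v^2 + 2.57*v + 2.33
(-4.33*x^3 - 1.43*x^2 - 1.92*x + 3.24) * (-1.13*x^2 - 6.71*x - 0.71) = 4.8929*x^5 + 30.6702*x^4 + 14.8392*x^3 + 10.2373*x^2 - 20.3772*x - 2.3004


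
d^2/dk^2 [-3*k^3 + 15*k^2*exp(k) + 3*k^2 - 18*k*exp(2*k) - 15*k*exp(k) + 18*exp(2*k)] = 15*k^2*exp(k) - 72*k*exp(2*k) + 45*k*exp(k) - 18*k + 6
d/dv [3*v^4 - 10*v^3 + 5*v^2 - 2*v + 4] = 12*v^3 - 30*v^2 + 10*v - 2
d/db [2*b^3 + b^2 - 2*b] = 6*b^2 + 2*b - 2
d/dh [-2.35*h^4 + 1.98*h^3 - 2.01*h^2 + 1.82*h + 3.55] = -9.4*h^3 + 5.94*h^2 - 4.02*h + 1.82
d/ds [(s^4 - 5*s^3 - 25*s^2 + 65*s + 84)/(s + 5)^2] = (2*s^4 + 15*s^3 - 75*s^2 - 315*s + 157)/(s^3 + 15*s^2 + 75*s + 125)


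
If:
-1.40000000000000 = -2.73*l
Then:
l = 0.51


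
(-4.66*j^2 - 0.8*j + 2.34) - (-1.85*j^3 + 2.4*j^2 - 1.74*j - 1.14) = 1.85*j^3 - 7.06*j^2 + 0.94*j + 3.48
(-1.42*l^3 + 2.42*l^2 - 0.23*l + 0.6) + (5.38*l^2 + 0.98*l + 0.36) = -1.42*l^3 + 7.8*l^2 + 0.75*l + 0.96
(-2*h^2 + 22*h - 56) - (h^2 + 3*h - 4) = -3*h^2 + 19*h - 52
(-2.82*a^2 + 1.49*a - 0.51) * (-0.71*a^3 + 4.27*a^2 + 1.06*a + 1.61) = 2.0022*a^5 - 13.0993*a^4 + 3.7352*a^3 - 5.1385*a^2 + 1.8583*a - 0.8211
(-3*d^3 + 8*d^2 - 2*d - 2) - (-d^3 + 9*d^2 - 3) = -2*d^3 - d^2 - 2*d + 1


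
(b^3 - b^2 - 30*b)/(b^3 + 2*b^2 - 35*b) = (b^2 - b - 30)/(b^2 + 2*b - 35)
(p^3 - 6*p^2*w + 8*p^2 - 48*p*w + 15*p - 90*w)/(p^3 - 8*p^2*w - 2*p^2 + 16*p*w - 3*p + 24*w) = (p^3 - 6*p^2*w + 8*p^2 - 48*p*w + 15*p - 90*w)/(p^3 - 8*p^2*w - 2*p^2 + 16*p*w - 3*p + 24*w)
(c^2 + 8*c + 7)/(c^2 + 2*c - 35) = (c + 1)/(c - 5)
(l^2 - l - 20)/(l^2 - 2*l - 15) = (l + 4)/(l + 3)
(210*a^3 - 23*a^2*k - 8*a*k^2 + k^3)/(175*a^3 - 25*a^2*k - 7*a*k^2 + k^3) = (6*a - k)/(5*a - k)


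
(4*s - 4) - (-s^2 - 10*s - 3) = s^2 + 14*s - 1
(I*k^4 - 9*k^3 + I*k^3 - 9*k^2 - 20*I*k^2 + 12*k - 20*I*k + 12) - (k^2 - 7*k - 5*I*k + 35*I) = I*k^4 - 9*k^3 + I*k^3 - 10*k^2 - 20*I*k^2 + 19*k - 15*I*k + 12 - 35*I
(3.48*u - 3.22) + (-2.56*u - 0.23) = 0.92*u - 3.45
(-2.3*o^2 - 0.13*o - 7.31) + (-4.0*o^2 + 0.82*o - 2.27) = -6.3*o^2 + 0.69*o - 9.58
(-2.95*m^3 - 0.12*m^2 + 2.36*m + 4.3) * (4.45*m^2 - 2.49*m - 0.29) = -13.1275*m^5 + 6.8115*m^4 + 11.6563*m^3 + 13.2934*m^2 - 11.3914*m - 1.247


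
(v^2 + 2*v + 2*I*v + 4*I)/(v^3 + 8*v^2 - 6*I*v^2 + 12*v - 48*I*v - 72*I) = (v + 2*I)/(v^2 + 6*v*(1 - I) - 36*I)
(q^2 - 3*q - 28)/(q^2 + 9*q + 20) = (q - 7)/(q + 5)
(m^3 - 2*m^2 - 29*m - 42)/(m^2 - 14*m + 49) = (m^2 + 5*m + 6)/(m - 7)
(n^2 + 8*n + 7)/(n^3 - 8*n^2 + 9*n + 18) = (n + 7)/(n^2 - 9*n + 18)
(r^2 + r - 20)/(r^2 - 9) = (r^2 + r - 20)/(r^2 - 9)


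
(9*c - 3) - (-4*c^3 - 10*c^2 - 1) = 4*c^3 + 10*c^2 + 9*c - 2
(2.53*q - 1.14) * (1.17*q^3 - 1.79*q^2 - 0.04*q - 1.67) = 2.9601*q^4 - 5.8625*q^3 + 1.9394*q^2 - 4.1795*q + 1.9038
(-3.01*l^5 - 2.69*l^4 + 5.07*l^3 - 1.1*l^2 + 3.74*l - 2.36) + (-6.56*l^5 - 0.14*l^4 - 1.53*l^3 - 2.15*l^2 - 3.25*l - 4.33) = -9.57*l^5 - 2.83*l^4 + 3.54*l^3 - 3.25*l^2 + 0.49*l - 6.69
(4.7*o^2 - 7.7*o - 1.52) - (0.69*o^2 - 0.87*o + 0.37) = 4.01*o^2 - 6.83*o - 1.89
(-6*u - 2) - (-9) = 7 - 6*u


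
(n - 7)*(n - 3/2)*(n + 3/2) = n^3 - 7*n^2 - 9*n/4 + 63/4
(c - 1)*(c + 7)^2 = c^3 + 13*c^2 + 35*c - 49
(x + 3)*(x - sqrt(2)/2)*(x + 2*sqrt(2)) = x^3 + 3*sqrt(2)*x^2/2 + 3*x^2 - 2*x + 9*sqrt(2)*x/2 - 6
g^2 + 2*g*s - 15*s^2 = (g - 3*s)*(g + 5*s)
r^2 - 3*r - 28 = (r - 7)*(r + 4)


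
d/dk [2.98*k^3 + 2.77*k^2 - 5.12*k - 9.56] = 8.94*k^2 + 5.54*k - 5.12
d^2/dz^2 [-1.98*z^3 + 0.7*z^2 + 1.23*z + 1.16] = 1.4 - 11.88*z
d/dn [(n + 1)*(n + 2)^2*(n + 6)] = 4*n^3 + 33*n^2 + 76*n + 52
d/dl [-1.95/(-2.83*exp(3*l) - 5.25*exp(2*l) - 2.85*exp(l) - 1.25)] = (-16.5555*exp(2*l) - 20.475*exp(l) - 5.5575)*exp(l)/(2.83*exp(3*l) + 5.25*exp(2*l) + 2.85*exp(l) + 1.25)^2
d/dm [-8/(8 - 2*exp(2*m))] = -8*exp(2*m)/(exp(2*m) - 4)^2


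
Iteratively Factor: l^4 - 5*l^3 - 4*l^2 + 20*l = (l - 5)*(l^3 - 4*l) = (l - 5)*(l - 2)*(l^2 + 2*l) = (l - 5)*(l - 2)*(l + 2)*(l)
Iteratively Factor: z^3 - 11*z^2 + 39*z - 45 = (z - 3)*(z^2 - 8*z + 15) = (z - 3)^2*(z - 5)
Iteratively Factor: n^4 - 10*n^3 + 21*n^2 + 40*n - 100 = (n - 5)*(n^3 - 5*n^2 - 4*n + 20) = (n - 5)^2*(n^2 - 4) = (n - 5)^2*(n + 2)*(n - 2)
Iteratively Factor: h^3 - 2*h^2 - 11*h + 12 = (h - 4)*(h^2 + 2*h - 3) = (h - 4)*(h + 3)*(h - 1)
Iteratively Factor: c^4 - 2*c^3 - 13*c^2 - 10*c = (c + 1)*(c^3 - 3*c^2 - 10*c) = c*(c + 1)*(c^2 - 3*c - 10) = c*(c - 5)*(c + 1)*(c + 2)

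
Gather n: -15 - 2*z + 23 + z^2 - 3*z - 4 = z^2 - 5*z + 4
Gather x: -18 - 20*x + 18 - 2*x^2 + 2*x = -2*x^2 - 18*x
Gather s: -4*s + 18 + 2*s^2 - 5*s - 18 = 2*s^2 - 9*s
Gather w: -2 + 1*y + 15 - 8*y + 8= 21 - 7*y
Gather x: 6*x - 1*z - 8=6*x - z - 8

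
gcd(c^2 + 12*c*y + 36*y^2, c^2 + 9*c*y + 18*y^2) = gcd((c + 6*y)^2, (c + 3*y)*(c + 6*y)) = c + 6*y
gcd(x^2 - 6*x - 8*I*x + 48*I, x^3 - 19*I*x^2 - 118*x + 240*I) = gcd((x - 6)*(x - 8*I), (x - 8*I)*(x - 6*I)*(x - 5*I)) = x - 8*I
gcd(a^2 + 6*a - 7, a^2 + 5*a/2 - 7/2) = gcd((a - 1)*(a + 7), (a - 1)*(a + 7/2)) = a - 1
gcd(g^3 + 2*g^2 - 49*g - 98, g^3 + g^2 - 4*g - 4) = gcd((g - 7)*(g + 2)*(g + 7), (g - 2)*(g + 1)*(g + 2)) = g + 2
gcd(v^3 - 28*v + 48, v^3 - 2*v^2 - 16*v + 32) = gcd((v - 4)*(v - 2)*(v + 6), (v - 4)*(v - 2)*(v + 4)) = v^2 - 6*v + 8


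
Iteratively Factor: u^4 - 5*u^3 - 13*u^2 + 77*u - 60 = (u - 1)*(u^3 - 4*u^2 - 17*u + 60) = (u - 3)*(u - 1)*(u^2 - u - 20) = (u - 3)*(u - 1)*(u + 4)*(u - 5)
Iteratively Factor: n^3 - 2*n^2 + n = (n - 1)*(n^2 - n) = n*(n - 1)*(n - 1)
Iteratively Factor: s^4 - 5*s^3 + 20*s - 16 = (s - 1)*(s^3 - 4*s^2 - 4*s + 16) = (s - 1)*(s + 2)*(s^2 - 6*s + 8) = (s - 4)*(s - 1)*(s + 2)*(s - 2)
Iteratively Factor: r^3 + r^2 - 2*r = (r)*(r^2 + r - 2) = r*(r + 2)*(r - 1)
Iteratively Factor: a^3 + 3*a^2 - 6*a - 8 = (a - 2)*(a^2 + 5*a + 4) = (a - 2)*(a + 4)*(a + 1)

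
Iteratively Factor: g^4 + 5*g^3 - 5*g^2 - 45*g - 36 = (g + 4)*(g^3 + g^2 - 9*g - 9) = (g - 3)*(g + 4)*(g^2 + 4*g + 3) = (g - 3)*(g + 3)*(g + 4)*(g + 1)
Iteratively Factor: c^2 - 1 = (c + 1)*(c - 1)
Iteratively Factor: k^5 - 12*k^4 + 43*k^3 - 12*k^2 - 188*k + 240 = (k + 2)*(k^4 - 14*k^3 + 71*k^2 - 154*k + 120) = (k - 3)*(k + 2)*(k^3 - 11*k^2 + 38*k - 40) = (k - 5)*(k - 3)*(k + 2)*(k^2 - 6*k + 8) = (k - 5)*(k - 4)*(k - 3)*(k + 2)*(k - 2)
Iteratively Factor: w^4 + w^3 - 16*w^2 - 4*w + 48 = (w + 2)*(w^3 - w^2 - 14*w + 24) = (w + 2)*(w + 4)*(w^2 - 5*w + 6) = (w - 3)*(w + 2)*(w + 4)*(w - 2)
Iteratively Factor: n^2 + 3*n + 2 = (n + 1)*(n + 2)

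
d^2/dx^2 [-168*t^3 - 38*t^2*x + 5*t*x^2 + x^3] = 10*t + 6*x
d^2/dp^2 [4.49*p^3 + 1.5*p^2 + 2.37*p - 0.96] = 26.94*p + 3.0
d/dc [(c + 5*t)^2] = 2*c + 10*t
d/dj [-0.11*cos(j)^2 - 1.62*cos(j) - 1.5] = (0.22*cos(j) + 1.62)*sin(j)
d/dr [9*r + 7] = 9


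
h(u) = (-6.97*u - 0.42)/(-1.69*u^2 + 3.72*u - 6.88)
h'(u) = (-6.97*u - 0.42)*(3.38*u - 3.72)/(-1.69*u^2 + 3.72*u - 6.88)^2 - 6.97/(-1.69*u^2 + 3.72*u - 6.88)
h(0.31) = 0.44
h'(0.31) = 1.38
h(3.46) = 1.72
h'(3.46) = -0.48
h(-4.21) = -0.55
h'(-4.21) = -0.06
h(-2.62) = -0.63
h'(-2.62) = -0.03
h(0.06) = 0.13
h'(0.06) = 1.11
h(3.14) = 1.88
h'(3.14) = -0.51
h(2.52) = 2.18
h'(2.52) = -0.43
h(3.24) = 1.83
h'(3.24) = -0.50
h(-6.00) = -0.46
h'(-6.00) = -0.05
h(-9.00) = -0.35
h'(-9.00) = -0.03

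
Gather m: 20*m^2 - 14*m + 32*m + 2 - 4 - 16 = 20*m^2 + 18*m - 18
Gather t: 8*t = 8*t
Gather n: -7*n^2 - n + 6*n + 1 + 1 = -7*n^2 + 5*n + 2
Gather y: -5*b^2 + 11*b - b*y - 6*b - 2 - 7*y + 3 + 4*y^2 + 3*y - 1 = -5*b^2 + 5*b + 4*y^2 + y*(-b - 4)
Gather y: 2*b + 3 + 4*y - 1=2*b + 4*y + 2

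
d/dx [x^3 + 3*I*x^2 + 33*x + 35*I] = 3*x^2 + 6*I*x + 33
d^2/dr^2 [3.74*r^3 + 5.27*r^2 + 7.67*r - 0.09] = 22.44*r + 10.54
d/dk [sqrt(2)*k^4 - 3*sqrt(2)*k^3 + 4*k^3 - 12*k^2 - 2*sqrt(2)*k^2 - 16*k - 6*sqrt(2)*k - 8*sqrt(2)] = 4*sqrt(2)*k^3 - 9*sqrt(2)*k^2 + 12*k^2 - 24*k - 4*sqrt(2)*k - 16 - 6*sqrt(2)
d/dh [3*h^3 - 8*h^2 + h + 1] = 9*h^2 - 16*h + 1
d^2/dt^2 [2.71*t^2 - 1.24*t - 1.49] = 5.42000000000000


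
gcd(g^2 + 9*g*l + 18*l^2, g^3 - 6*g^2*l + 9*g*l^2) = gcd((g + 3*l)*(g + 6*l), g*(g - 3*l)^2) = 1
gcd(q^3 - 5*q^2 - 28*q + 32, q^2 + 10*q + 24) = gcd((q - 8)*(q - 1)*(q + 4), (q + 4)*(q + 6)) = q + 4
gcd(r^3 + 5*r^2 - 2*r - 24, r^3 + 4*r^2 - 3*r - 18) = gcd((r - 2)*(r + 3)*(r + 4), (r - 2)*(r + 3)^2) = r^2 + r - 6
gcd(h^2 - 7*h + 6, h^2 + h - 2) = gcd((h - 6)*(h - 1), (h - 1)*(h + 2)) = h - 1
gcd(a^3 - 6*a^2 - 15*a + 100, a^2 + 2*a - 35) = a - 5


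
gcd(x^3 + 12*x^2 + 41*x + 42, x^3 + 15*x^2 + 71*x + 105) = x^2 + 10*x + 21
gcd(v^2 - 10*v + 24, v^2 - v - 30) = v - 6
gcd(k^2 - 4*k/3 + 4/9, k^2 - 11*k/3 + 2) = k - 2/3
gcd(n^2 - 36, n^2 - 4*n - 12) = n - 6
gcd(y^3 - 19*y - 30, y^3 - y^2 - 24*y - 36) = y^2 + 5*y + 6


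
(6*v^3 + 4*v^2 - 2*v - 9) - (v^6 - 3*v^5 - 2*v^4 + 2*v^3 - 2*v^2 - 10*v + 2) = -v^6 + 3*v^5 + 2*v^4 + 4*v^3 + 6*v^2 + 8*v - 11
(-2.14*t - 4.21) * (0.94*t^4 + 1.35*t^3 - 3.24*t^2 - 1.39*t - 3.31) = -2.0116*t^5 - 6.8464*t^4 + 1.2501*t^3 + 16.615*t^2 + 12.9353*t + 13.9351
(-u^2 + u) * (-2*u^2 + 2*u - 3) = 2*u^4 - 4*u^3 + 5*u^2 - 3*u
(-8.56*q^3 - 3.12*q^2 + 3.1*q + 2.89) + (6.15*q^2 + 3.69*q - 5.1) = -8.56*q^3 + 3.03*q^2 + 6.79*q - 2.21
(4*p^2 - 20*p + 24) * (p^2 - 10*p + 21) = 4*p^4 - 60*p^3 + 308*p^2 - 660*p + 504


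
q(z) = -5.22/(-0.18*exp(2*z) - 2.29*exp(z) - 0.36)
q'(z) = -5.22*(0.36*exp(2*z) + 2.29*exp(z))/(-0.18*exp(2*z) - 2.29*exp(z) - 0.36)^2 = (-1.8792*exp(z) - 11.9538)*exp(z)/(0.18*exp(2*z) + 2.29*exp(z) + 0.36)^2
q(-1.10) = 4.57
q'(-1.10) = -3.21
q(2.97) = 0.05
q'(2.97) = -0.07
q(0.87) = 0.76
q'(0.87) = -0.84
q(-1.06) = 4.44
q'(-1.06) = -3.16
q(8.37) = 0.00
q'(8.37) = -0.00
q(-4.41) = 13.46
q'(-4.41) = -0.97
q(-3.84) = 12.75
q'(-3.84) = -1.54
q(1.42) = 0.40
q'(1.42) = -0.49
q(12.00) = 0.00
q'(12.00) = 0.00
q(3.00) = 0.04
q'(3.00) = -0.07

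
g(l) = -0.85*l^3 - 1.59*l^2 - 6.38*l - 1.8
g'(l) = -2.55*l^2 - 3.18*l - 6.38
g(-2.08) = 12.24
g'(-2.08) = -10.80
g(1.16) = -12.67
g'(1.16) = -13.50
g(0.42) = -4.82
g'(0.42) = -8.17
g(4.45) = -136.58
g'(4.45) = -71.03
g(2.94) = -55.90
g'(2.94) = -37.77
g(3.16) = -64.66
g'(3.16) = -41.89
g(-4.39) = 67.48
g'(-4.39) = -41.56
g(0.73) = -7.64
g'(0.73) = -10.06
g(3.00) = -58.20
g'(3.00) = -38.87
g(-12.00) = 1314.60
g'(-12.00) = -335.42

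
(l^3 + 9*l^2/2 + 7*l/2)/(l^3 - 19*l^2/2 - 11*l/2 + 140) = l*(l + 1)/(l^2 - 13*l + 40)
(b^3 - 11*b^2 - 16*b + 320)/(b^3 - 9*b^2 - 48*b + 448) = (b + 5)/(b + 7)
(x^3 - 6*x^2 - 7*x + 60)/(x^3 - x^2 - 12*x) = (x - 5)/x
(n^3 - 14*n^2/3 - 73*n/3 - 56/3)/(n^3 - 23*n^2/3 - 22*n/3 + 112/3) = (n + 1)/(n - 2)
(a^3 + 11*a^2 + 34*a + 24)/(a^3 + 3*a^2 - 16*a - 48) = (a^2 + 7*a + 6)/(a^2 - a - 12)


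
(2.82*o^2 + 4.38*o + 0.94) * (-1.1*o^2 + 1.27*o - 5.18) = -3.102*o^4 - 1.2366*o^3 - 10.079*o^2 - 21.4946*o - 4.8692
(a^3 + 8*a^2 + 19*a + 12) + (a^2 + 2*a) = a^3 + 9*a^2 + 21*a + 12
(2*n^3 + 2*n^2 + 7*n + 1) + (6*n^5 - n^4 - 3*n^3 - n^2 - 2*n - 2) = 6*n^5 - n^4 - n^3 + n^2 + 5*n - 1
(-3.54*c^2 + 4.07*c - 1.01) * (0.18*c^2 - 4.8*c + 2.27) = -0.6372*c^4 + 17.7246*c^3 - 27.7536*c^2 + 14.0869*c - 2.2927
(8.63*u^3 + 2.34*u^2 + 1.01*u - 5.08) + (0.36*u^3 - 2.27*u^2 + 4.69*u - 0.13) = 8.99*u^3 + 0.0699999999999998*u^2 + 5.7*u - 5.21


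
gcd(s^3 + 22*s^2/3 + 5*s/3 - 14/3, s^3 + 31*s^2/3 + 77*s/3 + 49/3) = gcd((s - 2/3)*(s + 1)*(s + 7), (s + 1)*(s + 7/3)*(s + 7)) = s^2 + 8*s + 7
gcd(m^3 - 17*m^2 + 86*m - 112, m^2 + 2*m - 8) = m - 2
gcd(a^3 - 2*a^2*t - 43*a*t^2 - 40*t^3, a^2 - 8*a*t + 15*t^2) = 1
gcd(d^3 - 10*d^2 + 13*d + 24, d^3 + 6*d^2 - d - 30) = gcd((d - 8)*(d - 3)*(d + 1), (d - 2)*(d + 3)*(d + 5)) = 1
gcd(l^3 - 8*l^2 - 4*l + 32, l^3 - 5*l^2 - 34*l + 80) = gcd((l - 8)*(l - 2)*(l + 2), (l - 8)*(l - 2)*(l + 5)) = l^2 - 10*l + 16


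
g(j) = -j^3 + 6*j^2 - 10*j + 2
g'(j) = -3*j^2 + 12*j - 10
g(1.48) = -2.90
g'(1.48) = 1.19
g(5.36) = -33.21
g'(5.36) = -31.87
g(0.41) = -1.16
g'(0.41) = -5.58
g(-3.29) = 135.46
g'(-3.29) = -81.95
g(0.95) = -2.94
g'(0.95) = -1.31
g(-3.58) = 160.58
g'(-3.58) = -91.41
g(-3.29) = 135.46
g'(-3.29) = -81.95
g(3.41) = -1.98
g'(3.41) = -3.96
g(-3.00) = 113.00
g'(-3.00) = -73.00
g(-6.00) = 494.00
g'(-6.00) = -190.00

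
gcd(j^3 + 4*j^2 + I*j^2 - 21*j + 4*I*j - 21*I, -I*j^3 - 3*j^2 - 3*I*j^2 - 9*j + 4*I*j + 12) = 1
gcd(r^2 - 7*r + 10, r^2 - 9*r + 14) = r - 2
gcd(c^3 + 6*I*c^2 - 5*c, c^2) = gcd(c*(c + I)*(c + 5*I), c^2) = c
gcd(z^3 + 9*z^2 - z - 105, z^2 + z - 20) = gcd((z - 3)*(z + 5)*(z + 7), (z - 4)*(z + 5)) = z + 5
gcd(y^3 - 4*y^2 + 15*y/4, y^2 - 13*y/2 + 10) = y - 5/2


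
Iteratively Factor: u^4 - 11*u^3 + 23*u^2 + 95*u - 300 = (u - 5)*(u^3 - 6*u^2 - 7*u + 60) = (u - 5)*(u + 3)*(u^2 - 9*u + 20) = (u - 5)^2*(u + 3)*(u - 4)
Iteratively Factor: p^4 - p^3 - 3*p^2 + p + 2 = (p - 1)*(p^3 - 3*p - 2) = (p - 1)*(p + 1)*(p^2 - p - 2) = (p - 2)*(p - 1)*(p + 1)*(p + 1)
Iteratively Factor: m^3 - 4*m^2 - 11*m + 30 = (m - 2)*(m^2 - 2*m - 15) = (m - 2)*(m + 3)*(m - 5)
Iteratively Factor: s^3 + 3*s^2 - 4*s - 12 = (s + 2)*(s^2 + s - 6) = (s - 2)*(s + 2)*(s + 3)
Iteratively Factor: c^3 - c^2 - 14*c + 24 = (c - 3)*(c^2 + 2*c - 8) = (c - 3)*(c + 4)*(c - 2)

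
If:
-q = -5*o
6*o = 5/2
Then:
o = 5/12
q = 25/12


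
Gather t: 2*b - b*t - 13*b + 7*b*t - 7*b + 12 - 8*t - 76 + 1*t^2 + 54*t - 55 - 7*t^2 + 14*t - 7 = -18*b - 6*t^2 + t*(6*b + 60) - 126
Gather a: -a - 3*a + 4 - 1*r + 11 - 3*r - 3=-4*a - 4*r + 12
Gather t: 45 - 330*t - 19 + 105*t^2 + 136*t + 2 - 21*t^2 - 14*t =84*t^2 - 208*t + 28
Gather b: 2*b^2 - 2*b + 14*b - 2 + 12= 2*b^2 + 12*b + 10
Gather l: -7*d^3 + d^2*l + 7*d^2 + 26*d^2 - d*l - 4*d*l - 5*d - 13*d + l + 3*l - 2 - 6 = -7*d^3 + 33*d^2 - 18*d + l*(d^2 - 5*d + 4) - 8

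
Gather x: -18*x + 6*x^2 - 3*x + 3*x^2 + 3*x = 9*x^2 - 18*x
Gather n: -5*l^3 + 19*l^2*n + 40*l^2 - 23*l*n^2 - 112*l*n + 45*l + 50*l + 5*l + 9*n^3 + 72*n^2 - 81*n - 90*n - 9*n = -5*l^3 + 40*l^2 + 100*l + 9*n^3 + n^2*(72 - 23*l) + n*(19*l^2 - 112*l - 180)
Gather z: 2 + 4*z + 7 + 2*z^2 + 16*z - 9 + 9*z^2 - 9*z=11*z^2 + 11*z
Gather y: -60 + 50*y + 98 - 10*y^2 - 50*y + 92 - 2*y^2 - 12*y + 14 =-12*y^2 - 12*y + 144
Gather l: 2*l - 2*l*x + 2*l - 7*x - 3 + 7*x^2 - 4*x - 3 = l*(4 - 2*x) + 7*x^2 - 11*x - 6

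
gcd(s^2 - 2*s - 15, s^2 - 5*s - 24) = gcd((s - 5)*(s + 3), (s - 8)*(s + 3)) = s + 3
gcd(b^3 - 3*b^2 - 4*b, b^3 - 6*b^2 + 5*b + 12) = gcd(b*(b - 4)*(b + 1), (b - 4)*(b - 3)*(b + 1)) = b^2 - 3*b - 4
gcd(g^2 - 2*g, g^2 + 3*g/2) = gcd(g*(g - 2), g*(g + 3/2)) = g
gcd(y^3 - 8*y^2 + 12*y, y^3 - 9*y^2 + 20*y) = y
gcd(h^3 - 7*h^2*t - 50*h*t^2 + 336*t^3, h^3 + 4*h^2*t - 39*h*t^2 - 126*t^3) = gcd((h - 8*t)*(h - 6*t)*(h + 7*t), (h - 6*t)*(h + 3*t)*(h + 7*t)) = -h^2 - h*t + 42*t^2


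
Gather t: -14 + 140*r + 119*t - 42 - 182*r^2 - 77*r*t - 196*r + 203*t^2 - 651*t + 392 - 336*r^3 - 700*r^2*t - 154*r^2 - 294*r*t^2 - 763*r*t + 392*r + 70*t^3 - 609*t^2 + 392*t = -336*r^3 - 336*r^2 + 336*r + 70*t^3 + t^2*(-294*r - 406) + t*(-700*r^2 - 840*r - 140) + 336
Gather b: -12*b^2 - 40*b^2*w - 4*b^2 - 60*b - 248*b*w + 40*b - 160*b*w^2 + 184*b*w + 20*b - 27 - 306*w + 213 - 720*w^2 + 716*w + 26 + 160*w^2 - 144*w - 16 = b^2*(-40*w - 16) + b*(-160*w^2 - 64*w) - 560*w^2 + 266*w + 196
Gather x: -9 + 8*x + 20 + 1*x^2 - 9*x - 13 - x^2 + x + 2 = 0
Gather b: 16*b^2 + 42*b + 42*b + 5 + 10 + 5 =16*b^2 + 84*b + 20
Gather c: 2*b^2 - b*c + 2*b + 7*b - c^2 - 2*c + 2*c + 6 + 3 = 2*b^2 - b*c + 9*b - c^2 + 9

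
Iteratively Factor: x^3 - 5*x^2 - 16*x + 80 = (x + 4)*(x^2 - 9*x + 20) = (x - 4)*(x + 4)*(x - 5)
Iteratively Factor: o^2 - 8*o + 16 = (o - 4)*(o - 4)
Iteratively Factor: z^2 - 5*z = (z)*(z - 5)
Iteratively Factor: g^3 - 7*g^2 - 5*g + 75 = (g + 3)*(g^2 - 10*g + 25) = (g - 5)*(g + 3)*(g - 5)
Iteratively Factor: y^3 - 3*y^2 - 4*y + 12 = (y - 3)*(y^2 - 4) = (y - 3)*(y - 2)*(y + 2)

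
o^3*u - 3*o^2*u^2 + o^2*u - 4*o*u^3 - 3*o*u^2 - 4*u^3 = (o - 4*u)*(o + u)*(o*u + u)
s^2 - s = s*(s - 1)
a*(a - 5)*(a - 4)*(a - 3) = a^4 - 12*a^3 + 47*a^2 - 60*a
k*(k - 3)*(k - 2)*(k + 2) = k^4 - 3*k^3 - 4*k^2 + 12*k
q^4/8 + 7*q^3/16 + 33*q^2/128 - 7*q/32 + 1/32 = (q/4 + 1/2)*(q/2 + 1)*(q - 1/4)^2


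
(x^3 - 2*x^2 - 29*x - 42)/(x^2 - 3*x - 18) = (x^2 - 5*x - 14)/(x - 6)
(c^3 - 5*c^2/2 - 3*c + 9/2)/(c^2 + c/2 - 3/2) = c - 3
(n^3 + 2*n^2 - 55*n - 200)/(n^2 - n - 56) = (n^2 + 10*n + 25)/(n + 7)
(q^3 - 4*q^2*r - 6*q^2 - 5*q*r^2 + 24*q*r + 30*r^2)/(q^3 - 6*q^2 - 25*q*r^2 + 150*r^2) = (q + r)/(q + 5*r)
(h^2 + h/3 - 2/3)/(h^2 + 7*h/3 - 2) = (h + 1)/(h + 3)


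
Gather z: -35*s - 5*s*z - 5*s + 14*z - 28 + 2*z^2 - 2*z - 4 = -40*s + 2*z^2 + z*(12 - 5*s) - 32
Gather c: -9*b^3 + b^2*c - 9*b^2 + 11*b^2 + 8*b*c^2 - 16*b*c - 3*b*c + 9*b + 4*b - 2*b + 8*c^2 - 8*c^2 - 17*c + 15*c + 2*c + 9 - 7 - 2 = -9*b^3 + 2*b^2 + 8*b*c^2 + 11*b + c*(b^2 - 19*b)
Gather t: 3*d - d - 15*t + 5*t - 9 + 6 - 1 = 2*d - 10*t - 4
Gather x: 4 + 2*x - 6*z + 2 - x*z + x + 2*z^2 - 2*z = x*(3 - z) + 2*z^2 - 8*z + 6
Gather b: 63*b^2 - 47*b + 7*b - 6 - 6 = 63*b^2 - 40*b - 12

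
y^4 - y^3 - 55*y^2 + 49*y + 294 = (y - 7)*(y - 3)*(y + 2)*(y + 7)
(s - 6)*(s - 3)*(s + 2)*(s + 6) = s^4 - s^3 - 42*s^2 + 36*s + 216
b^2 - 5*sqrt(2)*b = b*(b - 5*sqrt(2))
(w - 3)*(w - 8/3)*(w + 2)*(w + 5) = w^4 + 4*w^3/3 - 65*w^2/3 - 2*w/3 + 80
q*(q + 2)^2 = q^3 + 4*q^2 + 4*q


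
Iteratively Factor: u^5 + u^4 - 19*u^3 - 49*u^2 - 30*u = (u + 2)*(u^4 - u^3 - 17*u^2 - 15*u) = (u + 2)*(u + 3)*(u^3 - 4*u^2 - 5*u) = (u + 1)*(u + 2)*(u + 3)*(u^2 - 5*u) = u*(u + 1)*(u + 2)*(u + 3)*(u - 5)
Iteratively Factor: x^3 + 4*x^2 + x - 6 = (x - 1)*(x^2 + 5*x + 6) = (x - 1)*(x + 3)*(x + 2)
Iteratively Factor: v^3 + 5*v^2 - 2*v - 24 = (v - 2)*(v^2 + 7*v + 12) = (v - 2)*(v + 4)*(v + 3)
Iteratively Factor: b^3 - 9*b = (b - 3)*(b^2 + 3*b) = (b - 3)*(b + 3)*(b)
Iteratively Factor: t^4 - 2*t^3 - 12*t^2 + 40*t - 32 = (t - 2)*(t^3 - 12*t + 16) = (t - 2)*(t + 4)*(t^2 - 4*t + 4) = (t - 2)^2*(t + 4)*(t - 2)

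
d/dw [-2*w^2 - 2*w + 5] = -4*w - 2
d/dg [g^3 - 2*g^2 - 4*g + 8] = 3*g^2 - 4*g - 4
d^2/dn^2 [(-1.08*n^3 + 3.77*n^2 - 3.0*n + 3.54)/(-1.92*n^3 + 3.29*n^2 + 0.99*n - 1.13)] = (-14.151168*n^6 + 78.672384*n^5 - 341.414784*n^4 + 583.350222*n^3 - 358.980042*n^2 + 52.094412*n - 36.17605)/(7.077888*n^9 - 36.384768*n^8 + 51.398208*n^7 + 14.407399*n^6 - 69.330105*n^5 + 14.132688*n^4 + 28.467783*n^3 - 9.280464*n^2 - 3.792393*n + 1.442897)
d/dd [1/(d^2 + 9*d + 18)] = (-2*d - 9)/(d^2 + 9*d + 18)^2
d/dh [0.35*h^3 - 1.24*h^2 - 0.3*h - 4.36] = 1.05*h^2 - 2.48*h - 0.3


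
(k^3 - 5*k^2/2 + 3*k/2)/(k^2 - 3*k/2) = k - 1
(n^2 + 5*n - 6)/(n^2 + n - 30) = (n - 1)/(n - 5)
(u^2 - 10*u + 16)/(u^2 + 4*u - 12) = (u - 8)/(u + 6)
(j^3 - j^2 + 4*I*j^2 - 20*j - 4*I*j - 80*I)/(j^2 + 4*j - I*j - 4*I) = (j^2 + j*(-5 + 4*I) - 20*I)/(j - I)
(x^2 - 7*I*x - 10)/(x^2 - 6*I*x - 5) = (x - 2*I)/(x - I)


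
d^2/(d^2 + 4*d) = d/(d + 4)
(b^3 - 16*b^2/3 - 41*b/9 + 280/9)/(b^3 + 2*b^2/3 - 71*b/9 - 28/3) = (3*b^2 - 23*b + 40)/(3*b^2 - 5*b - 12)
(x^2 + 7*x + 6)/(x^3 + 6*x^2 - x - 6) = 1/(x - 1)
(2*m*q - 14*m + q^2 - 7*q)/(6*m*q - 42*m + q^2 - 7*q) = (2*m + q)/(6*m + q)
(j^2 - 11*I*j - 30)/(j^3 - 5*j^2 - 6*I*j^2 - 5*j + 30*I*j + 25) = (j - 6*I)/(j^2 - j*(5 + I) + 5*I)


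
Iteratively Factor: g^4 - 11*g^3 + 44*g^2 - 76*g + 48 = (g - 2)*(g^3 - 9*g^2 + 26*g - 24) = (g - 2)^2*(g^2 - 7*g + 12) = (g - 4)*(g - 2)^2*(g - 3)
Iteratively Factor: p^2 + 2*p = (p + 2)*(p)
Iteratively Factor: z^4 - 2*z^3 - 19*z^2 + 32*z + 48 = (z - 4)*(z^3 + 2*z^2 - 11*z - 12) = (z - 4)*(z - 3)*(z^2 + 5*z + 4) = (z - 4)*(z - 3)*(z + 4)*(z + 1)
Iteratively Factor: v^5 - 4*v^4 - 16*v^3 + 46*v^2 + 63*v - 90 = (v + 3)*(v^4 - 7*v^3 + 5*v^2 + 31*v - 30) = (v - 5)*(v + 3)*(v^3 - 2*v^2 - 5*v + 6) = (v - 5)*(v - 3)*(v + 3)*(v^2 + v - 2) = (v - 5)*(v - 3)*(v + 2)*(v + 3)*(v - 1)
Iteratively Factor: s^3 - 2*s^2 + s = (s)*(s^2 - 2*s + 1) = s*(s - 1)*(s - 1)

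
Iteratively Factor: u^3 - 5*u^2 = (u)*(u^2 - 5*u) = u^2*(u - 5)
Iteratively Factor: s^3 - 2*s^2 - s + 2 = (s - 1)*(s^2 - s - 2) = (s - 2)*(s - 1)*(s + 1)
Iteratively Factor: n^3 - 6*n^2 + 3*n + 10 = (n - 5)*(n^2 - n - 2) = (n - 5)*(n + 1)*(n - 2)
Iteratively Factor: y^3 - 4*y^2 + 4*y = (y)*(y^2 - 4*y + 4) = y*(y - 2)*(y - 2)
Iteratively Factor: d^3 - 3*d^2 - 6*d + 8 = (d - 1)*(d^2 - 2*d - 8) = (d - 1)*(d + 2)*(d - 4)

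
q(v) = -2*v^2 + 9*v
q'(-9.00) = 45.00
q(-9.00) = -243.00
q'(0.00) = 9.00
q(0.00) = 0.00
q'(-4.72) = 27.88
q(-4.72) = -87.04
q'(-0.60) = 11.40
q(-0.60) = -6.12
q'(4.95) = -10.80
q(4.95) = -4.46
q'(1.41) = 3.36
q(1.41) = 8.71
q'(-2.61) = 19.44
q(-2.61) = -37.11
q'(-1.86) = 16.44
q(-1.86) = -23.66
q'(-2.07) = 17.28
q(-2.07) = -27.20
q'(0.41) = 7.36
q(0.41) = 3.35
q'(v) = 9 - 4*v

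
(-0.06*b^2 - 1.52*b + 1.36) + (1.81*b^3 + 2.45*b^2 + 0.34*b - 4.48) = 1.81*b^3 + 2.39*b^2 - 1.18*b - 3.12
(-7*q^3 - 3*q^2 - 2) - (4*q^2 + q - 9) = -7*q^3 - 7*q^2 - q + 7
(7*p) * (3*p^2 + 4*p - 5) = 21*p^3 + 28*p^2 - 35*p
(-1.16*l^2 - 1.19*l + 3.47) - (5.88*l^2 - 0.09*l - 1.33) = -7.04*l^2 - 1.1*l + 4.8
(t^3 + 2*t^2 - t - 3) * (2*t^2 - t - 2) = 2*t^5 + 3*t^4 - 6*t^3 - 9*t^2 + 5*t + 6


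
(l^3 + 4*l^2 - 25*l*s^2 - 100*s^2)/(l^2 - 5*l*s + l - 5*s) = (l^2 + 5*l*s + 4*l + 20*s)/(l + 1)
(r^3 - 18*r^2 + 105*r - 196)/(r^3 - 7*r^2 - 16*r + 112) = (r - 7)/(r + 4)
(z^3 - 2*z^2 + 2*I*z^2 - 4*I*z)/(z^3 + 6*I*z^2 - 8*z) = (z - 2)/(z + 4*I)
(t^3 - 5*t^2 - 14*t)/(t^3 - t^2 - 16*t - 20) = t*(t - 7)/(t^2 - 3*t - 10)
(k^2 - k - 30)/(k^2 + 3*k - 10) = (k - 6)/(k - 2)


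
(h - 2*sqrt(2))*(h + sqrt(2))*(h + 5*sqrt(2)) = h^3 + 4*sqrt(2)*h^2 - 14*h - 20*sqrt(2)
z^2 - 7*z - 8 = (z - 8)*(z + 1)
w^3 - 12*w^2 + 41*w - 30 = (w - 6)*(w - 5)*(w - 1)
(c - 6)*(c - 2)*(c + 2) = c^3 - 6*c^2 - 4*c + 24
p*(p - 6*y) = p^2 - 6*p*y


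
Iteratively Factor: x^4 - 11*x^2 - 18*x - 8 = (x + 1)*(x^3 - x^2 - 10*x - 8) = (x + 1)*(x + 2)*(x^2 - 3*x - 4) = (x + 1)^2*(x + 2)*(x - 4)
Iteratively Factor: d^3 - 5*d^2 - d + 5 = (d - 5)*(d^2 - 1) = (d - 5)*(d - 1)*(d + 1)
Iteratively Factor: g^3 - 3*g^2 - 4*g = (g + 1)*(g^2 - 4*g) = (g - 4)*(g + 1)*(g)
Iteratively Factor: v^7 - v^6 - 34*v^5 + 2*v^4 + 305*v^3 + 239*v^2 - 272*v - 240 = (v + 1)*(v^6 - 2*v^5 - 32*v^4 + 34*v^3 + 271*v^2 - 32*v - 240) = (v - 1)*(v + 1)*(v^5 - v^4 - 33*v^3 + v^2 + 272*v + 240) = (v - 5)*(v - 1)*(v + 1)*(v^4 + 4*v^3 - 13*v^2 - 64*v - 48) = (v - 5)*(v - 4)*(v - 1)*(v + 1)*(v^3 + 8*v^2 + 19*v + 12) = (v - 5)*(v - 4)*(v - 1)*(v + 1)*(v + 4)*(v^2 + 4*v + 3) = (v - 5)*(v - 4)*(v - 1)*(v + 1)*(v + 3)*(v + 4)*(v + 1)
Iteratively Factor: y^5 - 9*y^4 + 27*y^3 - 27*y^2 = (y - 3)*(y^4 - 6*y^3 + 9*y^2) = y*(y - 3)*(y^3 - 6*y^2 + 9*y) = y^2*(y - 3)*(y^2 - 6*y + 9) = y^2*(y - 3)^2*(y - 3)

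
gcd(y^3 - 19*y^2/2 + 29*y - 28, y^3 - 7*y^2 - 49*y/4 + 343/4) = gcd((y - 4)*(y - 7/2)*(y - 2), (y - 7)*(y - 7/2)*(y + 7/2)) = y - 7/2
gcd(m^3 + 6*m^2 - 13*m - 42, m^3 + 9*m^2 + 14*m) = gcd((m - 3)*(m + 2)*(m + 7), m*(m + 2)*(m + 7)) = m^2 + 9*m + 14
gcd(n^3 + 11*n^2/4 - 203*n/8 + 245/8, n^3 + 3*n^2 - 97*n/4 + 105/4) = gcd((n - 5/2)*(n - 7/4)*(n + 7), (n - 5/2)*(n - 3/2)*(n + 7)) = n^2 + 9*n/2 - 35/2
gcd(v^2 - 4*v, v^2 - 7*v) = v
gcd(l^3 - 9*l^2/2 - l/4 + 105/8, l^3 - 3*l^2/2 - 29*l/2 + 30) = l - 5/2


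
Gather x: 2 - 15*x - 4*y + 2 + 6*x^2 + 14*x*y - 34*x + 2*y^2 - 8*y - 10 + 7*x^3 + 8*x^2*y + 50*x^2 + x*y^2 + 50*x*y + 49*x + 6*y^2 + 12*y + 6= 7*x^3 + x^2*(8*y + 56) + x*(y^2 + 64*y) + 8*y^2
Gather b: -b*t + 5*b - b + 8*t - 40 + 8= b*(4 - t) + 8*t - 32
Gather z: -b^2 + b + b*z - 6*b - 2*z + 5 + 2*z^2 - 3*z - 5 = -b^2 - 5*b + 2*z^2 + z*(b - 5)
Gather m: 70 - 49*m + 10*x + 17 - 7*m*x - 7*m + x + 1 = m*(-7*x - 56) + 11*x + 88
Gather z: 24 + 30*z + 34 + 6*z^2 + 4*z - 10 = 6*z^2 + 34*z + 48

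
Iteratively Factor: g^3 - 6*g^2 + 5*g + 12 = (g - 3)*(g^2 - 3*g - 4) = (g - 3)*(g + 1)*(g - 4)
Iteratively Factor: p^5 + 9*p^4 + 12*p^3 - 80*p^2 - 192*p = (p + 4)*(p^4 + 5*p^3 - 8*p^2 - 48*p) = p*(p + 4)*(p^3 + 5*p^2 - 8*p - 48) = p*(p + 4)^2*(p^2 + p - 12) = p*(p - 3)*(p + 4)^2*(p + 4)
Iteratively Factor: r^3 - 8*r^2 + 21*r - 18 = (r - 3)*(r^2 - 5*r + 6) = (r - 3)^2*(r - 2)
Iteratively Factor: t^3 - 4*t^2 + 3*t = (t - 3)*(t^2 - t) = t*(t - 3)*(t - 1)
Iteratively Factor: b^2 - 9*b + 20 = (b - 4)*(b - 5)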